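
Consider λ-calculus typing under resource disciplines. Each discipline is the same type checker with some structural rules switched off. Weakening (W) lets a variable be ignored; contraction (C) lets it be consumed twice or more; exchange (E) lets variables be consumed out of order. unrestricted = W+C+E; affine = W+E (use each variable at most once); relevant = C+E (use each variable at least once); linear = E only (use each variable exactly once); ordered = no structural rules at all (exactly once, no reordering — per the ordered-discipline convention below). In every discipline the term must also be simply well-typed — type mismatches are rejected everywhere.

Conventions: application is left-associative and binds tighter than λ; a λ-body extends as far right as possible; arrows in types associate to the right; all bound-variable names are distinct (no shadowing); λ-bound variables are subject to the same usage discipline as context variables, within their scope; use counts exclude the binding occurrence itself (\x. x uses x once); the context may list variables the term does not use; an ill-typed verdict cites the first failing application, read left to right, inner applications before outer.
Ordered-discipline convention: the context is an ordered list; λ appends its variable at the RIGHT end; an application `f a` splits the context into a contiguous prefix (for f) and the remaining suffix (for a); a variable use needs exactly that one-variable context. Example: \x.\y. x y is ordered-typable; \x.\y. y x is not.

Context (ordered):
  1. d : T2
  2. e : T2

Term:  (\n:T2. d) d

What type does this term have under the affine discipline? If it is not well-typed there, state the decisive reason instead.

not well-typed under affine — needs contraction — d ×2
counts: d: 2×, e: 0×, n (bound): 0×
uses in reading order: d, d
typing: well-typed — term : T2
summary: ordered ✗ · linear ✗ · affine ✗ · relevant ✗ · unrestricted ✓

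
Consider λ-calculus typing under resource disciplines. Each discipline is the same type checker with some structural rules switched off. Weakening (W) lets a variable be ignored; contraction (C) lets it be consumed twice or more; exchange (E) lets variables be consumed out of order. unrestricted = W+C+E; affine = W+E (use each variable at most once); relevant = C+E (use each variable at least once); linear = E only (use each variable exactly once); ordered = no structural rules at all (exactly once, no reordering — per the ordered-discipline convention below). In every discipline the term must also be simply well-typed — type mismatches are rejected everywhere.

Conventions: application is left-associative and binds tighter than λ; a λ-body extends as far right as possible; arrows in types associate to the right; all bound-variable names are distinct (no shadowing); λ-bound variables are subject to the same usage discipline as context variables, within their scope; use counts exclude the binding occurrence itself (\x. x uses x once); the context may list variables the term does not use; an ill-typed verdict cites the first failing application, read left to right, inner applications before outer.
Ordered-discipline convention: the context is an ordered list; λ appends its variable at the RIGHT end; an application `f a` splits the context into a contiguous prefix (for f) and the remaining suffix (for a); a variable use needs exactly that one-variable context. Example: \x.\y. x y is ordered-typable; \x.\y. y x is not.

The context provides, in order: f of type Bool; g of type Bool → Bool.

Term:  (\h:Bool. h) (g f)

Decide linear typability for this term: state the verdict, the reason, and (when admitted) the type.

yes — each of f, g, h used exactly once; term : Bool
variable uses: f=1, g=1, h (bound)=1
order of uses: h, g, f
typing: ✓ — Bool
summary: ordered ✗ | linear ✓ | affine ✓ | relevant ✓ | unrestricted ✓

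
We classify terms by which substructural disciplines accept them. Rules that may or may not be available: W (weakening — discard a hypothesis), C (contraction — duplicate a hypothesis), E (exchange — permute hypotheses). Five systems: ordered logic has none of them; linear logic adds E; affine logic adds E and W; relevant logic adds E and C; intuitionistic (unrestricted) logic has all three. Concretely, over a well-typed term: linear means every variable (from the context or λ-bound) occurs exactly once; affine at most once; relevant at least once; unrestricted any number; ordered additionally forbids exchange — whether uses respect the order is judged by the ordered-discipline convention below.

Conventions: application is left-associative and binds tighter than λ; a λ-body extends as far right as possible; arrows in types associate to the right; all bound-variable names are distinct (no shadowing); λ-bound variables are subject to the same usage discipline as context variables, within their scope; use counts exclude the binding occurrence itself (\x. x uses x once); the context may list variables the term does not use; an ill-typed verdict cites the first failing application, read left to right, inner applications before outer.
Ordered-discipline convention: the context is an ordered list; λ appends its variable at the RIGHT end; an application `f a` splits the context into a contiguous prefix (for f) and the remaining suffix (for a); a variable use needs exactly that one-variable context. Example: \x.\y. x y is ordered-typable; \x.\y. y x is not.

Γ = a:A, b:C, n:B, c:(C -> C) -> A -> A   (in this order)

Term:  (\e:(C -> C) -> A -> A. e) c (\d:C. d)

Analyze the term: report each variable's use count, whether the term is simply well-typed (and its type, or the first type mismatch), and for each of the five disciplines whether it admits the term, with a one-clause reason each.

variable uses: a: 0; b: 0; n: 0; c: 1; e [bound]: 1; d [bound]: 1
order of uses: e, c, d
typing: well-typed at A -> A
ordered: ✗ — unused: a, b, n — weakening required
linear: ✗ — unused: a, b, n — weakening required
affine: ✓ — no duplicate uses among a, b, n, c, e, d
relevant: ✗ — unused: a, b, n — weakening required
unrestricted: ✓ — typability at A -> A is all that's needed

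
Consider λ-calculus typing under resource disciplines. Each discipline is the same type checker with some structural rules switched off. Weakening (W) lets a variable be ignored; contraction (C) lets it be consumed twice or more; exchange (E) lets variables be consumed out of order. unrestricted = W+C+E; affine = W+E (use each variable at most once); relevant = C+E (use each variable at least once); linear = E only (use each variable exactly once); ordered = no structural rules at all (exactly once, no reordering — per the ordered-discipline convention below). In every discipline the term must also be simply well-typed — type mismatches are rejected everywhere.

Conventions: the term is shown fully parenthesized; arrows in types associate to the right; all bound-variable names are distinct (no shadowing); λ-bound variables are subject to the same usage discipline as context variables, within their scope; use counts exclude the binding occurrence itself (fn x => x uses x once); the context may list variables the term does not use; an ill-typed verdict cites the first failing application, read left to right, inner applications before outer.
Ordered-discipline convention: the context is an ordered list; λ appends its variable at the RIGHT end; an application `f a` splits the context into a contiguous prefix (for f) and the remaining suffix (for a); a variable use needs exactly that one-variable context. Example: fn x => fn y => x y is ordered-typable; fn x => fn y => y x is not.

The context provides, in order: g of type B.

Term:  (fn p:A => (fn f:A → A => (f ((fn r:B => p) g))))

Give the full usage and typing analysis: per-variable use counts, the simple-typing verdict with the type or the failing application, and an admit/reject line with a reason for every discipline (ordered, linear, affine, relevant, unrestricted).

use counts: g: 1, p [bound]: 1, f [bound]: 1, r [bound]: 0
use order (left to right): f, p, g
typing: well-typed at A → (A → A) → A
ordered: ✗ — unused: r — weakening required
linear: ✗ — unused: r — weakening required
affine: ✓ — none of g, p, f, r used more than once
relevant: ✗ — unused: r — weakening required
unrestricted: ✓ — well-typed at A → (A → A) → A; no restrictions here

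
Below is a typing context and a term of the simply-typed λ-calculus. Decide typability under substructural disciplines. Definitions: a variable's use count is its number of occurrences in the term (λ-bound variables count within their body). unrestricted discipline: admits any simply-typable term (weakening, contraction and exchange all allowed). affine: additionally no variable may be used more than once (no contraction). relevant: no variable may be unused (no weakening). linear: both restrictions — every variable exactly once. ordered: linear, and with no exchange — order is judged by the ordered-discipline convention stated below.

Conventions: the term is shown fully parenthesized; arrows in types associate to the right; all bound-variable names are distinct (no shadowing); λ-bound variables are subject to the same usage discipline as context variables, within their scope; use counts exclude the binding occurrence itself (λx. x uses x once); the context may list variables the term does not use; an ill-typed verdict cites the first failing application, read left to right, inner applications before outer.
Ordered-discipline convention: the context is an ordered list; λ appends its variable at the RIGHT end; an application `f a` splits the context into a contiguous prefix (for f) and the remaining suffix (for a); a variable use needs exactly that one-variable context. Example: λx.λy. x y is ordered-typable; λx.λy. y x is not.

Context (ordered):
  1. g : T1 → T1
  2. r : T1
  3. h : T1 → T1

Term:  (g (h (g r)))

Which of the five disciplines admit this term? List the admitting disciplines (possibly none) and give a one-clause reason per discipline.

admitted in: relevant, unrestricted
variable uses: g=2; r=1; h=1
use order (left to right): g, h, g, r
typing: well-typed at T1
ordered: ✗, g ×2 used more than once (contraction)
linear: ✗, g ×2 used more than once (contraction)
affine: ✗, g ×2 used more than once (contraction)
relevant: ✓, every one of g, r, h appears
unrestricted: ✓, type-checks (T1) and nothing is barred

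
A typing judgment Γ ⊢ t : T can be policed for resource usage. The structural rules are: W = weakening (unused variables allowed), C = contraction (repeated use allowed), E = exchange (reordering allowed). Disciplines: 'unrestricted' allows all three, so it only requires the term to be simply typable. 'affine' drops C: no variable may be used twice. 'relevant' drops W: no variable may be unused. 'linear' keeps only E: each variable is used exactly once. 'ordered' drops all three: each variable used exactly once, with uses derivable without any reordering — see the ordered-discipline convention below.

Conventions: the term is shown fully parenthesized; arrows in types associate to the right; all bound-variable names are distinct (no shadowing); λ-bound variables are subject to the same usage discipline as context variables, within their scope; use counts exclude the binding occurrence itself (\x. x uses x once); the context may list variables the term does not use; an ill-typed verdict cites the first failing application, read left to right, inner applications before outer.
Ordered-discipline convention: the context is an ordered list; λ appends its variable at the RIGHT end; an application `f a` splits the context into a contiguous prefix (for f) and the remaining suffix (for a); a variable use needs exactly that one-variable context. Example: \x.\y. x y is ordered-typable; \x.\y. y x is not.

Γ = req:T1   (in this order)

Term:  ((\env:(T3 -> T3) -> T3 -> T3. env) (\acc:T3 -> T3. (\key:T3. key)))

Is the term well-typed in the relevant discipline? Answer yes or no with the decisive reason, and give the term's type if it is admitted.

no — req, acc left unused
counts: req=0; env (bound)=1; acc (bound)=0; key (bound)=1
order of uses: env, key
typing: ✓ — (T3 -> T3) -> T3 -> T3
summary: ordered ✗; linear ✗; affine ✓; relevant ✗; unrestricted ✓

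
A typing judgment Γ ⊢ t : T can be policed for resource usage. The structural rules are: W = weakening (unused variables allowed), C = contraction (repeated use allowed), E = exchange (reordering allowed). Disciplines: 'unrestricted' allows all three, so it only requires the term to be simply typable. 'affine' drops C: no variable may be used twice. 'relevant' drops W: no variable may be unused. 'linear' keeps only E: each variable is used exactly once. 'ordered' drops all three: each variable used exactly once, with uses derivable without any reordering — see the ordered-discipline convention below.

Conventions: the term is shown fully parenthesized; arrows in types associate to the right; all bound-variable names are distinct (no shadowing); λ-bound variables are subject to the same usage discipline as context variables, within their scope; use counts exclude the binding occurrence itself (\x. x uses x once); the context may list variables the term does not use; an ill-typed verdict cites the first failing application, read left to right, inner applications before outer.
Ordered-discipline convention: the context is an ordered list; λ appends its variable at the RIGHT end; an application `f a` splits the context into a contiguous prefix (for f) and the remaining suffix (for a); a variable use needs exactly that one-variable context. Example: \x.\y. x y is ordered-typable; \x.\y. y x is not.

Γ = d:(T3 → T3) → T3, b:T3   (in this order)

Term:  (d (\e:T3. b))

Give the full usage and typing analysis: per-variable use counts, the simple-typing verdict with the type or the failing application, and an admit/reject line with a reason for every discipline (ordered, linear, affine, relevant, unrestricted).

variable uses: d: 1; b: 1; e (bound): 0
use order (left to right): d, b
typing: well-typed at T3
ordered ✗ (e never used (weakening))
linear ✗ (e never used (weakening))
affine ✓ (at most one use each (d, b, e))
relevant ✗ (e never used (weakening))
unrestricted ✓ (simply typable at T3; W, C, E all held)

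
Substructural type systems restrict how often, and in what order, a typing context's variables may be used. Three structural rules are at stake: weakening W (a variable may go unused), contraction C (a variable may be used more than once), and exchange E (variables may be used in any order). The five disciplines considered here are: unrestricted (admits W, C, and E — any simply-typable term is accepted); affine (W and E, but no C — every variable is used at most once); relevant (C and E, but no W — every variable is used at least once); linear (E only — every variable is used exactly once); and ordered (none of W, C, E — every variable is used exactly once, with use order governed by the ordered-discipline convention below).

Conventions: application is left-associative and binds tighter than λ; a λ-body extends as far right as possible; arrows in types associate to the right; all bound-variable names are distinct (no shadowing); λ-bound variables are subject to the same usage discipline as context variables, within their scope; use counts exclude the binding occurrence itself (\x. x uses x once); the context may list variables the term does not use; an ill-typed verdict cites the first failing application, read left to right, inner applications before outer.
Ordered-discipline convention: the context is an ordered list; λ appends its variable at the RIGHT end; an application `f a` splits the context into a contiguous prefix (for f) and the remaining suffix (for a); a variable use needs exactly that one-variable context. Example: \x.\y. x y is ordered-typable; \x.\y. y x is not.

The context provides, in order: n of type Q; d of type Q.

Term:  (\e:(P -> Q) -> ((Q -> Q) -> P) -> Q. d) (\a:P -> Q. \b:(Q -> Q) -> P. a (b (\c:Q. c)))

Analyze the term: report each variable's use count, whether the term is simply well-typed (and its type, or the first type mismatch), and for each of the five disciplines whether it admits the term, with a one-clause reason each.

counts: n=0; d=1; e [bound]=0; a [bound]=1; b [bound]=1; c [bound]=1
uses in reading order: d, a, b, c
typing: well-typed — term : Q
ordered: ✗, needs weakening: n, e unused
linear: ✗, needs weakening: n, e unused
affine: ✓, at most one use each (n, d, e, a, b, c)
relevant: ✗, needs weakening: n, e unused
unrestricted: ✓, typability at Q is all that's needed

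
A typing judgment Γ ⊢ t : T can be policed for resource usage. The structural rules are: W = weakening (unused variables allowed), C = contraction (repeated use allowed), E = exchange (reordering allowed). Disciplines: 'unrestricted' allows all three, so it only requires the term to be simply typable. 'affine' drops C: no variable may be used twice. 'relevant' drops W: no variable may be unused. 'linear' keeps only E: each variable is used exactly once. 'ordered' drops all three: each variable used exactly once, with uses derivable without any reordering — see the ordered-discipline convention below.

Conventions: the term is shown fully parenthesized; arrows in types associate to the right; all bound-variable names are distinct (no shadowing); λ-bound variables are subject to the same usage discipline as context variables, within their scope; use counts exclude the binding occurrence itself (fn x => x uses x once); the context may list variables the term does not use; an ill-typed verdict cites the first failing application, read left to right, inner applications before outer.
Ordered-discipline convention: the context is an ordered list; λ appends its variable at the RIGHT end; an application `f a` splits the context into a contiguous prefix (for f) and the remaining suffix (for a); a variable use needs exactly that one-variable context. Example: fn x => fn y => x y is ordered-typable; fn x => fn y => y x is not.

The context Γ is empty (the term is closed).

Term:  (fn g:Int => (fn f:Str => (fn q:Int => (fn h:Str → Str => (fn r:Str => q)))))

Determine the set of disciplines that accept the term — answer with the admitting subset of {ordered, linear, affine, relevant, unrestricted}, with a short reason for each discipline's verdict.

admitted in: affine, unrestricted
variable uses: g [bound]: 0; f [bound]: 0; q [bound]: 1; h [bound]: 0; r [bound]: 0
left-to-right use order: q
typing: well-typed at Int → Str → Int → (Str → Str) → Str → Int
ordered: ✗ — g, f, h, r never used (weakening)
linear: ✗ — g, f, h, r never used (weakening)
affine: ✓ — at most one use each (g, f, q, h, r)
relevant: ✗ — g, f, h, r never used (weakening)
unrestricted: ✓ — well-typed at Int → Str → Int → (Str → Str) → Str → Int; no restrictions here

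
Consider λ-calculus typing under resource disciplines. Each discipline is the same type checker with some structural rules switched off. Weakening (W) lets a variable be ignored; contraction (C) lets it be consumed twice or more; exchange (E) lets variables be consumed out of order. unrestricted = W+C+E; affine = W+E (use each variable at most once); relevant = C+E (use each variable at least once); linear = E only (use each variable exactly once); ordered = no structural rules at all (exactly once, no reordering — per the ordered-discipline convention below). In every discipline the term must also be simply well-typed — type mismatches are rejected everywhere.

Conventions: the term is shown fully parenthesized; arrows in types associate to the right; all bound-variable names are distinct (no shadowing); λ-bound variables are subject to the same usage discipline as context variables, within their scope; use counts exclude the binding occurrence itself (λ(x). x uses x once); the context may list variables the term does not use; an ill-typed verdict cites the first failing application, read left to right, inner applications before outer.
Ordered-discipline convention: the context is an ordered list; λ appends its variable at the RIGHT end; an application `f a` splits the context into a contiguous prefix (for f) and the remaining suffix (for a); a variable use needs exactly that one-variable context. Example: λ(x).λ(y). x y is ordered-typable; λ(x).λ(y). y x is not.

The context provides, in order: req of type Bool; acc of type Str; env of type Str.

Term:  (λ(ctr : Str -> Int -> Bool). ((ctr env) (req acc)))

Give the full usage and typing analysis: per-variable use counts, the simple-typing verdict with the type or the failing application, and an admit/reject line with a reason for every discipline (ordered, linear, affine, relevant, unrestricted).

usage: req ×1; acc ×1; env ×1; ctr [bound] ×1
uses in reading order: ctr, env, req, acc
typing: ill-typed: applying a non-function (Bool)
ordered: ✗, not simply typable
linear: ✗, fails simple typing
affine: ✗, a type mismatch blocks all five
relevant: ✗, the type mismatch rejects it
unrestricted: ✗, not simply typable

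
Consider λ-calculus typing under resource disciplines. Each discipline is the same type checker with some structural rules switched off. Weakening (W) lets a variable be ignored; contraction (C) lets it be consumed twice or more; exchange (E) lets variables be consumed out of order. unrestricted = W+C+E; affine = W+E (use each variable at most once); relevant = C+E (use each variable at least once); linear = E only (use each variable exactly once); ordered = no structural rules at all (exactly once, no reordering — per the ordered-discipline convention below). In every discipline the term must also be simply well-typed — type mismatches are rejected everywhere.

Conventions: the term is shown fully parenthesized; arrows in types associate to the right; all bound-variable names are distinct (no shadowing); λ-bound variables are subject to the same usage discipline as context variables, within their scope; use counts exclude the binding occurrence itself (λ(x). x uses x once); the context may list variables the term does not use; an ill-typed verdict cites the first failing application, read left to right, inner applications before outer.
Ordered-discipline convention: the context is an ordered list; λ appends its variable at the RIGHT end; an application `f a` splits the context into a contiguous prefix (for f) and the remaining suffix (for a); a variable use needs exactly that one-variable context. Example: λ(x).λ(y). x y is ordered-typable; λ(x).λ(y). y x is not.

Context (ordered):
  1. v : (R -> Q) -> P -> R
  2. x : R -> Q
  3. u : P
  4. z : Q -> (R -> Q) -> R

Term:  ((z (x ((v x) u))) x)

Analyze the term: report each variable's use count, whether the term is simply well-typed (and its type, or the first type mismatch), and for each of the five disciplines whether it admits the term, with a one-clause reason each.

variable uses: v: 1×; x: 3×; u: 1×; z: 1×
uses in reading order: z, x, v, x, u, x
typing: ✓ — R
ordered ✗ (x ×3 used more than once (contraction))
linear ✗ (x ×3 used more than once (contraction))
affine ✗ (x ×3 used more than once (contraction))
relevant ✓ (at least one use each (v, x, u, z))
unrestricted ✓ (simply typable at R; W, C, E all held)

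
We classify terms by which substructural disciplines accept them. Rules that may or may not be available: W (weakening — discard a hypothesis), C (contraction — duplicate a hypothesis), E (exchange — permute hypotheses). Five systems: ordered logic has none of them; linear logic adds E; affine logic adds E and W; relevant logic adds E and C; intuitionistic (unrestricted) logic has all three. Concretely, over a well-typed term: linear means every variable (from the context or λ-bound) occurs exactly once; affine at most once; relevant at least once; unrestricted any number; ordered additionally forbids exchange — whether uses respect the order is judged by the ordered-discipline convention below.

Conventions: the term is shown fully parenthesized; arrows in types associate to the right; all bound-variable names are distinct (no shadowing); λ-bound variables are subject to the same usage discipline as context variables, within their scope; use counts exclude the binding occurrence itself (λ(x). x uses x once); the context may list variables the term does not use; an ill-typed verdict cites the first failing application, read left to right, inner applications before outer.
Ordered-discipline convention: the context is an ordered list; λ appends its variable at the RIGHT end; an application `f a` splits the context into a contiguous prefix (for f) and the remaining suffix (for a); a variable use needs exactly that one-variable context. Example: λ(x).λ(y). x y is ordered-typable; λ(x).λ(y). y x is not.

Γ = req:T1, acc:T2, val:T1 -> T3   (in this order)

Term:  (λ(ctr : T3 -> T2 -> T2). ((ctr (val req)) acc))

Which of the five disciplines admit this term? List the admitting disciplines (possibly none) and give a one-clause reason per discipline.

admitted by: linear, affine, relevant, unrestricted
usage: req: 1; acc: 1; val: 1; ctr (bound): 1
left-to-right use order: ctr, val, req, acc
typing: well-typed — term : (T3 -> T2 -> T2) -> T2
ordered: ✗, no ordered split (uses run ctr, val, req, acc)
linear: ✓, exactly-once usage across req, acc, val, ctr
affine: ✓, none of req, acc, val, ctr used more than once
relevant: ✓, req, acc, val, ctr: all used, weakening unneeded
unrestricted: ✓, well-typed at (T3 -> T2 -> T2) -> T2; no restrictions here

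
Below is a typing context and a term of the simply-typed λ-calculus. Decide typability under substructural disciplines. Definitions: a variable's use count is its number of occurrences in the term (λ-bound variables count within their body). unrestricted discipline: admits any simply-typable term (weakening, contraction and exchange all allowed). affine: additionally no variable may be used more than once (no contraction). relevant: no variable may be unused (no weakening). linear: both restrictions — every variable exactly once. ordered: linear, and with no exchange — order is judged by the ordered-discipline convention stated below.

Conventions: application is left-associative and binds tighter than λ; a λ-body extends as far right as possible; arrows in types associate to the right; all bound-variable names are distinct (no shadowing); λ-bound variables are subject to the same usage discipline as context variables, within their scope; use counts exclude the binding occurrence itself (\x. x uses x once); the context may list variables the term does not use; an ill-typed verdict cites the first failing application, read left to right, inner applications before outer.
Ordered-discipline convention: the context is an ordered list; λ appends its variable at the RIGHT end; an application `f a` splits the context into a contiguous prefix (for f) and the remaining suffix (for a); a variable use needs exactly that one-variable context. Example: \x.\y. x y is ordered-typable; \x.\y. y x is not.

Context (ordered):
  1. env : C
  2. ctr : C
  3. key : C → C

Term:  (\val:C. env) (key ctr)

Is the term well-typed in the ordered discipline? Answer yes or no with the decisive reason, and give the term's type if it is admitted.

no — val left unused
variable uses: env ×1, ctr ×1, key ×1, val (λ-bound) ×0
uses in reading order: env, key, ctr
typing: well-typed — term : C
all disciplines: ordered ✗, linear ✗, affine ✓, relevant ✗, unrestricted ✓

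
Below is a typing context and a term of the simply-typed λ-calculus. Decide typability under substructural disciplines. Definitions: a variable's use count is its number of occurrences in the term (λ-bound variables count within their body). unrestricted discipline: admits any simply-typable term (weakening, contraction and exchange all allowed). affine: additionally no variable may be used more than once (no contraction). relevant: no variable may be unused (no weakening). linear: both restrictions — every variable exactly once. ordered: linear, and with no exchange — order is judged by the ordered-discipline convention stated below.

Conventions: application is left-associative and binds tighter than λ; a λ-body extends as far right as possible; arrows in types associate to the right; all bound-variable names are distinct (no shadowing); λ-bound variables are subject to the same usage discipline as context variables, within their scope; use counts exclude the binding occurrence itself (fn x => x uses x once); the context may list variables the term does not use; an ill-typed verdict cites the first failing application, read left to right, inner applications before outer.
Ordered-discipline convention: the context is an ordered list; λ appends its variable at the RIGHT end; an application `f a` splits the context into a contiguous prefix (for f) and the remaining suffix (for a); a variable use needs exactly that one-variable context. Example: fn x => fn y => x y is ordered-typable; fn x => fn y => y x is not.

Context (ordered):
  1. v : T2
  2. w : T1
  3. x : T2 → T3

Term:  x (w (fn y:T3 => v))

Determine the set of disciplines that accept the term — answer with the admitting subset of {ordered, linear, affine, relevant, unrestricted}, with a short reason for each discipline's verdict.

admitted in: none
counts: v ×1, w ×1, x ×1, y (bound) ×0
left-to-right use order: x, w, v
typing: ill-typed: non-function type T1 applied to an argument
ordered ✗ (a type mismatch blocks all five)
linear ✗ (the type mismatch rejects it)
affine ✗ (not simply typable)
relevant ✗ (fails simple typing)
unrestricted ✗ (a type mismatch blocks all five)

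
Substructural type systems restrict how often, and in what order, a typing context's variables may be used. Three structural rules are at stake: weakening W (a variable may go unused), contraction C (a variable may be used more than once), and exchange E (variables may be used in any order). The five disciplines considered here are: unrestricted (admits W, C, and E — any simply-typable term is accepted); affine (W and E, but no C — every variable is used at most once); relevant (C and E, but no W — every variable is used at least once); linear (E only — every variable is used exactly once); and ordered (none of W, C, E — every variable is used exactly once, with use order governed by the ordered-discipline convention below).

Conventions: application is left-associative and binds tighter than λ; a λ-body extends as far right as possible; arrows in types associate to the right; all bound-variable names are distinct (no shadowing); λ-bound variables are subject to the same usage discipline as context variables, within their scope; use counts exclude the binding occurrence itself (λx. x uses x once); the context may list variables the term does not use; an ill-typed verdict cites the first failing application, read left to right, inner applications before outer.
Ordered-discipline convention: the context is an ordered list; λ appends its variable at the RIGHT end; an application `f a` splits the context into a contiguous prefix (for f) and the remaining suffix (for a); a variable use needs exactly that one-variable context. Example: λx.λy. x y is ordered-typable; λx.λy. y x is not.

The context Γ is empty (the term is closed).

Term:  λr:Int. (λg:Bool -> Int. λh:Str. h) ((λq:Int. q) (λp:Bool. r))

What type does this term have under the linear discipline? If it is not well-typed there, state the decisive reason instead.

not well-typed under linear — the type mismatch rejects it
usage: r (bound): 1×, g (bound): 0×, h (bound): 1×, q (bound): 1×, p (bound): 0×
uses in reading order: h, q, r
typing: ill-typed: an application expects Int but receives Bool -> Int
across the five disciplines: ordered ✗ | linear ✗ | affine ✗ | relevant ✗ | unrestricted ✗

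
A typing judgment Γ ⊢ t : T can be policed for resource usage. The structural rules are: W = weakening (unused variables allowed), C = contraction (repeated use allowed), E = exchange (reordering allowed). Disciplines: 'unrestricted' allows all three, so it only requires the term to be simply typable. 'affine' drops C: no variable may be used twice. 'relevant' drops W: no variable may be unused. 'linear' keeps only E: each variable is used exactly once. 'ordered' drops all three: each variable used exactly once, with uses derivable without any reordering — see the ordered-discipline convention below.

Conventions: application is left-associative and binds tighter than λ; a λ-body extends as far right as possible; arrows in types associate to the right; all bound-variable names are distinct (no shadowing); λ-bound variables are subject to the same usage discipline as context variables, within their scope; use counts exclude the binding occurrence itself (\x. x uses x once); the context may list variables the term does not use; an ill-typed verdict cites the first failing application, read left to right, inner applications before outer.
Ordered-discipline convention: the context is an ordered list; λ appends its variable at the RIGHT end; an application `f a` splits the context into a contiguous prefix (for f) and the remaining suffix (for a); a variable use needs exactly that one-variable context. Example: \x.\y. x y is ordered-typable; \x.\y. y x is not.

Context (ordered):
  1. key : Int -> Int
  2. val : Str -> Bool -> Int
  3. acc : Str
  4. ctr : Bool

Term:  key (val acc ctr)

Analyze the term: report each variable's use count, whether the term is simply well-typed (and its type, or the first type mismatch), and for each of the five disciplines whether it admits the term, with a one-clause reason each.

usage: key: 1×; val: 1×; acc: 1×; ctr: 1×
use order (left to right): key, val, acc, ctr
typing: ✓ — Int
ordered: ✓ — key, val, acc, ctr once each; derivable with no W/C/E
linear: ✓ — single use per variable (key, val, acc, ctr)
affine: ✓ — none of key, val, acc, ctr used more than once
relevant: ✓ — at least one use each (key, val, acc, ctr)
unrestricted: ✓ — simply typable at Int; W, C, E all held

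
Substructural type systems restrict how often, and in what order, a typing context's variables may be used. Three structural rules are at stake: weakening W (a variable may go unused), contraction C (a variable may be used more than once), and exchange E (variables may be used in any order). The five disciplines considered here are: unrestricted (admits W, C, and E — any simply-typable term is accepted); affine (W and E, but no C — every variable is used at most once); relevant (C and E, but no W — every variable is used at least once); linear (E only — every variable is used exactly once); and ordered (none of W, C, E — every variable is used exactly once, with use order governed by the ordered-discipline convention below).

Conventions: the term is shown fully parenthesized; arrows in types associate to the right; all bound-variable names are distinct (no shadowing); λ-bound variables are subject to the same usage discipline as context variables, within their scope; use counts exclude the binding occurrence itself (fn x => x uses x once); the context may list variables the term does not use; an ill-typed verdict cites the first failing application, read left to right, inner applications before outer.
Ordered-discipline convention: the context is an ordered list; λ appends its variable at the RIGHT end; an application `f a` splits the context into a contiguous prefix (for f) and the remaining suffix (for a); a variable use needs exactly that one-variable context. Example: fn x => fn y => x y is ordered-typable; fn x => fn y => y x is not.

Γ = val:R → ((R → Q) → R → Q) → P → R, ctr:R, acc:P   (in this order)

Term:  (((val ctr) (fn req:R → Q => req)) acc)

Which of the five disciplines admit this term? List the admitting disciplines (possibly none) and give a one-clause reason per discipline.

accepted by: ordered, linear, affine, relevant, unrestricted
usage: val: 1, ctr: 1, acc: 1, req (λ-bound): 1
uses in reading order: val, ctr, req, acc
typing: well-typed — term : R
ordered: ✓ — val, ctr, acc, req: once each, no exchange needed
linear: ✓ — each of val, ctr, acc, req used exactly once
affine: ✓ — val, ctr, acc, req: no repeats, contraction unneeded
relevant: ✓ — every one of val, ctr, acc, req appears
unrestricted: ✓ — type-checks (R) and nothing is barred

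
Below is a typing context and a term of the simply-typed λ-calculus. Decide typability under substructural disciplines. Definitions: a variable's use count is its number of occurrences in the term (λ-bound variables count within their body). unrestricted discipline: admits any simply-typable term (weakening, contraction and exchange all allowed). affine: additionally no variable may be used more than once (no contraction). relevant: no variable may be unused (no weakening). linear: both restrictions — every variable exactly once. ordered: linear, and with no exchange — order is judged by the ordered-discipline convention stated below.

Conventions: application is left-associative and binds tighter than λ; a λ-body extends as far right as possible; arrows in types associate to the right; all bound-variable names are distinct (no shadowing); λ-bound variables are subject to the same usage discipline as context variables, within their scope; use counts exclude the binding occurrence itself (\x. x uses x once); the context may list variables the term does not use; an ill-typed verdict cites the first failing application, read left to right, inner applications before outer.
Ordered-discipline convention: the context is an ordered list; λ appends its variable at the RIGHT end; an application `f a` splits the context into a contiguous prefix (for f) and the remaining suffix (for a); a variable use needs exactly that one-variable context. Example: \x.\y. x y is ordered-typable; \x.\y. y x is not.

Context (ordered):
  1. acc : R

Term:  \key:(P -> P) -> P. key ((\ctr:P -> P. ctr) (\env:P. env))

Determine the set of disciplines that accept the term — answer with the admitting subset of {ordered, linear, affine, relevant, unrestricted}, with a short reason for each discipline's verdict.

admitting disciplines: affine, unrestricted
counts: acc=0; key (bound)=1; ctr (bound)=1; env (bound)=1
use order (left to right): key, ctr, env
typing: well-typed — term : ((P -> P) -> P) -> P
ordered ✗ (unused: acc — weakening required)
linear ✗ (unused: acc — weakening required)
affine ✓ (no duplicate uses among acc, key, ctr, env)
relevant ✗ (unused: acc — weakening required)
unrestricted ✓ (well-typed at ((P -> P) -> P) -> P; no restrictions here)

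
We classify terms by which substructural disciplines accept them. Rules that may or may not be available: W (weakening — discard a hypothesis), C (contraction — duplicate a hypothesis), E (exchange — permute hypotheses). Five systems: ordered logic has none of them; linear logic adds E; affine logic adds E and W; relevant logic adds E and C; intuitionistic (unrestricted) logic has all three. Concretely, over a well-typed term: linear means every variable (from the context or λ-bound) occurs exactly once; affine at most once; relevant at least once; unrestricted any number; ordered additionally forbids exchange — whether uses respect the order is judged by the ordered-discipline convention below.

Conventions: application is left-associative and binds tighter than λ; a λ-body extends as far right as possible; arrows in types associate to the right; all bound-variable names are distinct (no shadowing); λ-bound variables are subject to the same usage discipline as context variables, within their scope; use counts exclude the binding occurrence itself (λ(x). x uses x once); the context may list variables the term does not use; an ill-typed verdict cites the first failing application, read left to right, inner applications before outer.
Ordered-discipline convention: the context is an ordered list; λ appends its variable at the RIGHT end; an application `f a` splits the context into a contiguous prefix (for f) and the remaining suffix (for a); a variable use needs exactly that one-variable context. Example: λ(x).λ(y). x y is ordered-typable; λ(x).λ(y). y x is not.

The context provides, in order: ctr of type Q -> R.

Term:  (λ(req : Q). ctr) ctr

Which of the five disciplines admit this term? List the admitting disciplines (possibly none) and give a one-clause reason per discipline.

admitted in: none
use counts: ctr: 2×, req [bound]: 0×
use order (left to right): ctr, ctr
typing: ill-typed: argument of type Q -> R where Q is required
ordered: ✗, a type mismatch blocks all five
linear: ✗, the type mismatch rejects it
affine: ✗, not simply typable
relevant: ✗, fails simple typing
unrestricted: ✗, a type mismatch blocks all five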